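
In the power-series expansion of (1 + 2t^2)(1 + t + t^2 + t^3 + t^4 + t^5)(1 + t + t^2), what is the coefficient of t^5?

(1 + 2t^2) has coefficients 1,0,2 for degrees 0…2.
(1 + t + t^2 + t^3 + t^4 + t^5) has coefficients 1,1,1,1,1,1 for degrees 0…5.
Finally multiplying by (1 + t + t^2), the product of all factors after the first has coefficients 1,2,3,3,3,3 for degrees 0…5.
[t^5] = 1·3 + 2·3 = 9.

9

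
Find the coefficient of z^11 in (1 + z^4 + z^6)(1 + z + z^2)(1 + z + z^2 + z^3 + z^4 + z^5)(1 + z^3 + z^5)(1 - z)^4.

(1 + z^4 + z^6) has coefficients 1,0,0,0,1,0,1 for degrees 0…6.
(1 + z + z^2) has coefficients 1,1,1,0,0,0,0,0,0,0,0,0 for degrees 0…11.
Multiplying by (1 + z + z^2 + z^3 + z^4 + z^5) gives running coefficients 1,2,3,3,3,3,2,1,0,0,0,0 for degrees 0…11.
Multiplying by (1 + z^3 + z^5) gives running coefficients 1,2,3,4,5,7,7,7,6,5,4,2 for degrees 0…11.
Finally multiplying by (1 - z)^4, the product of all factors after the first has coefficients 1,-2,1,0,0,1,-4,5,-3,2,-1,-1 for degrees 0…11.
[z^11] = 1·(-1) + 1·5 + 1·1 = 5.

5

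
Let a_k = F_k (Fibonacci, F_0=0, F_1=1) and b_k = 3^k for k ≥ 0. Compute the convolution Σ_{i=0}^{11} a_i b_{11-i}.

106184

The convolution is the t^11 coefficient of A(t)B(t).
Σ = 0·177147 + 1·59049 + 1·19683 + 2·6561 + 3·2187 + 5·729 + 8·243 + 13·81 + 21·27 + 34·9 + 55·3 + 89·1 = 106184.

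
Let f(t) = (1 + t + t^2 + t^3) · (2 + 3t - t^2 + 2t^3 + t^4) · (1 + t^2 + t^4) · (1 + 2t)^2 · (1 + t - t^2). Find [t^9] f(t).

54

(1 + t + t^2 + t^3) has coefficients 1,1,1,1 for degrees 0…3.
(2 + 3t - t^2 + 2t^3 + t^4) has coefficients 2,3,-1,2,1,0,0,0,0,0 for degrees 0…9.
Multiplying by (1 + t^2 + t^4) gives running coefficients 2,3,1,5,2,5,0,2,1,0 for degrees 0…9.
Multiplying by (1 + 2t)^2 gives running coefficients 2,11,21,21,26,33,28,22,9,12 for degrees 0…9.
Finally multiplying by (1 + t - t^2), the product of all factors after the first has coefficients 2,13,30,31,26,38,35,17,3,-1 for degrees 0…9.
[t^9] = 1·(-1) + 1·3 + 1·17 + 1·35 = 54.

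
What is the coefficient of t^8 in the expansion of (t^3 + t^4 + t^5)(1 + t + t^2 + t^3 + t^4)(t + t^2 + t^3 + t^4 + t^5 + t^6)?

12

(t^3 + t^4 + t^5) has coefficients 0,0,0,1,1,1 for degrees 0…5.
(1 + t + t^2 + t^3 + t^4) has coefficients 1,1,1,1,1,0,0,0,0 for degrees 0…8.
Finally multiplying by (t + t^2 + t^3 + t^4 + t^5 + t^6), the product of all factors after the first has coefficients 0,1,2,3,4,5,5,4,3 for degrees 0…8.
[t^8] = 1·5 + 1·4 + 1·3 = 12.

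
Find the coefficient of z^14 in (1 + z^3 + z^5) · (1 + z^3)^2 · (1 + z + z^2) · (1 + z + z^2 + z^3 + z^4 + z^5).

(1 + z^3 + z^5) has coefficients 1,0,0,1,0,1 for degrees 0…5.
(1 + z^3)^2 has coefficients 1,0,0,2,0,0,1,0,0,0,0,0,0,0,0 for degrees 0…14.
Multiplying by (1 + z + z^2) gives running coefficients 1,1,1,2,2,2,1,1,1,0,0,0,0,0,0 for degrees 0…14.
Finally multiplying by (1 + z + z^2 + z^3 + z^4 + z^5), the product of all factors after the first has coefficients 1,2,3,5,7,9,9,9,9,7,5,3,2,1,0 for degrees 0…14.
[z^14] = 1·0 + 1·3 + 1·7 = 10.

10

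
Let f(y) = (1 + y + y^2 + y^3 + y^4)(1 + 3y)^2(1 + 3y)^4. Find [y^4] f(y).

(1 + y + y^2 + y^3 + y^4) has coefficients 1,1,1,1,1 for degrees 0…4.
(1 + 3y)^2 has coefficients 1,6,9,0,0 for degrees 0…4.
Finally multiplying by (1 + 3y)^4, the product of all factors after the first has coefficients 1,18,135,540,1215 for degrees 0…4.
[y^4] = 1·1215 + 1·540 + 1·135 + 1·18 + 1·1 = 1909.

1909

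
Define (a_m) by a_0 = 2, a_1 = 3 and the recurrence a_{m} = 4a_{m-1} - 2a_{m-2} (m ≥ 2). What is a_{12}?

1621888

The ordinary generating function has denominator 1 - 4z + 2z^2.
Iterating the recurrence: a_0,…,a_{12} = 2, 3, 8, 26, 88, 300, 1024, 3496, 11936, 40752, 139136, 475040, 1621888.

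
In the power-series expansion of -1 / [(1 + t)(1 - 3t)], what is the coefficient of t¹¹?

-132860

The denominator gives the recurrence a_n = 2a_(n−1) + 3a_(n−2) for n ≥ 2; the numerator fixes a_0 = -1, a_1 = -2.
Iterating: -1, -2, -7, -20, -61, -182, -547, -1640, -4921, -14762, -44287, -132860, so a_11 = -132860.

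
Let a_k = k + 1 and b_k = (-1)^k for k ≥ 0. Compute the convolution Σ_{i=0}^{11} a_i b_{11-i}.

6

The convolution is the t^11 coefficient of A(t)B(t).
Σ = 1·(-1) + 2·1 + 3·(-1) + 4·1 + 5·(-1) + 6·1 + 7·(-1) + 8·1 + 9·(-1) + 10·1 + 11·(-1) + 12·1 = 6.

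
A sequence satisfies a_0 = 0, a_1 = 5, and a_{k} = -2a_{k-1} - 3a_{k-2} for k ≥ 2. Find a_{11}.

The ordinary generating function has denominator 1 + 2y + 3y^2.
Iterating the recurrence: a_0,…,a_{11} = 0, 5, -10, 5, 20, -55, 50, 65, -280, 365, 110, -1315.

-1315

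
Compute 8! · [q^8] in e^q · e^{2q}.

6561

The EGF product rule gives c_8 = Σ_{k_1+k_2=8} C(8; k_1,k_2) · ∏ g_i(k_i), where e^q gives (1)^k; e^{2q} gives (2)^k.
g_1(k) for k = 0…8: 1, 1, 1, 1, 1, 1, 1, 1, 1.
g_2(k) for k = 0…8: 1, 2, 4, 8, 16, 32, 64, 128, 256.
c_8 = Σ_k C(8,k)·g_1(k)·g_2(8−k) = 1·1·256 + 8·1·128 + 28·1·64 + 56·1·32 + 70·1·16 + 56·1·8 + 28·1·4 + 8·1·2 + 1·1·1 = 256 + 1024 + 1792 + 1792 + 1120 + 448 + 112 + 16 + 1 = 6561.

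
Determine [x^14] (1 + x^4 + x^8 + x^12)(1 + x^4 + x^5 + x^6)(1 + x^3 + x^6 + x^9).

(1 + x^4 + x^8 + x^12) has coefficients 1,0,0,0,1,0,0,0,1,0,0,0,1 for degrees 0…12.
(1 + x^4 + x^5 + x^6) has coefficients 1,0,0,0,1,1,1,0,0,0,0,0,0,0,0 for degrees 0…14.
Finally multiplying by (1 + x^3 + x^6 + x^9), the product of all factors after the first has coefficients 1,0,0,1,1,1,2,1,1,2,1,1,1,1,1 for degrees 0…14.
[x^14] = 1·1 + 1·1 + 1·2 + 1·0 = 4.

4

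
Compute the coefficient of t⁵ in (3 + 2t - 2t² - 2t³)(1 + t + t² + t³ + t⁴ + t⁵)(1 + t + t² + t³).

(3 + 2t - 2t² - 2t³) has coefficients 3,2,-2,-2 for degrees 0…3.
(1 + t + t² + t³ + t⁴ + t⁵) has coefficients 1,1,1,1,1,1 for degrees 0…5.
Finally multiplying by (1 + t + t² + t³), the product of all factors after the first has coefficients 1,2,3,4,4,4 for degrees 0…5.
[t⁵] = 3·4 + 2·4 − 2·4 − 2·3 = 6.

6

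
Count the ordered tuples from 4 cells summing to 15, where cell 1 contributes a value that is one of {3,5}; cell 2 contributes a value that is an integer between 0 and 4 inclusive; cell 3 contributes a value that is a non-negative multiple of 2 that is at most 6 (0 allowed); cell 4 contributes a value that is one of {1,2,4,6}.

15

The generating function for the choices is (y³ + y⁵)·(1 + y + y² + y³ + y⁴)·(1 + y² + y⁴ + y⁶)·(y + y² + y⁴ + y⁶); the count is [y¹⁵].
(y³ + y⁵) has coefficients 0,0,0,1,0,1 for degrees 0…5.
(1 + y + y² + y³ + y⁴) has coefficients 1,1,1,1,1,0,0,0,0,0,0,0,0,0,0,0 for degrees 0…15.
Multiplying by (1 + y² + y⁴ + y⁶) gives running coefficients 1,1,2,2,3,2,3,2,2,1,1,0,0,0,0,0 for degrees 0…15.
Finally multiplying by (y + y² + y⁴ + y⁶), the product of all factors after the first has coefficients 0,1,2,3,5,6,8,8,10,8,9,6,6,3,3,1 for degrees 0…15.
[y¹⁵] = 1·6 + 1·9 = 15.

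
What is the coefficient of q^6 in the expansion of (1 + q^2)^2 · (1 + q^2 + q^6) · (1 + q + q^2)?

5

(1 + q^2)^2 has coefficients 1,0,2,0,1 for degrees 0…4.
(1 + q^2 + q^6) has coefficients 1,0,1,0,0,0,1 for degrees 0…6.
Finally multiplying by (1 + q + q^2), the product of all factors after the first has coefficients 1,1,2,1,1,0,1 for degrees 0…6.
[q^6] = 1·1 + 2·1 + 1·2 = 5.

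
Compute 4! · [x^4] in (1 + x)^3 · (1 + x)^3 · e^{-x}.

The EGF product rule gives c_4 = Σ_{k_1+k_2+k_3=4} C(4; k_1,k_2,k_3) · ∏ g_i(k_i), where (1+x)^3 gives the falling factorial (3)_k; (1+x)^3 gives the falling factorial (3)_k; e^{-x} gives (-1)^k.
g_1(k) for k = 0…4: 1, 3, 6, 6, 0.
g_2(k) for k = 0…4: 1, 3, 6, 6, 0.
g_3(k) for k = 0…4: 1, -1, 1, -1, 1.
First combine the last two factors: h(k) = Σ_j C(k,j)·g_2(j)·g_3(k−j) for k = 0…4: 1, 2, 1, -4, 1.
c_4 = Σ_k C(4,k)·g_1(k)·h(4−k) = 1·1·1 + 4·3·(-4) + 6·6·1 + 4·6·2 = 1 − 48 + 36 + 48 = 37.

37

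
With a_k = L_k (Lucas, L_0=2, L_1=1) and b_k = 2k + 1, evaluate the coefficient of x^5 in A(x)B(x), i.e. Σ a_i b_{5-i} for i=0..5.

104

This is [x^5] in the product of the two ordinary generating functions.
Σ = 2·11 + 1·9 + 3·7 + 4·5 + 7·3 + 11·1 = 104.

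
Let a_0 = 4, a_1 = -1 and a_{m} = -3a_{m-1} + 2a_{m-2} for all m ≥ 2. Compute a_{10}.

The ordinary generating function has denominator 1 + 3z - 2z^2.
Iterating the recurrence: a_0,…,a_{10} = 4, -1, 11, -35, 127, -451, 1607, -5723, 20383, -72595, 258551.

258551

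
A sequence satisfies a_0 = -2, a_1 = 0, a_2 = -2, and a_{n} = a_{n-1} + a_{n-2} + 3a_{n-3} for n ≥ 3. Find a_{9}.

The ordinary generating function has denominator 1 - q - q^2 - 3q^3.
Iterating the recurrence: a_0,…,a_{9} = -2, 0, -2, -8, -10, -24, -58, -112, -242, -528.

-528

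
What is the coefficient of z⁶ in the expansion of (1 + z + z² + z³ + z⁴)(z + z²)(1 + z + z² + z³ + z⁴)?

9

(1 + z + z² + z³ + z⁴) has coefficients 1,1,1,1,1 for degrees 0…4.
(z + z²) has coefficients 0,1,1,0,0,0,0 for degrees 0…6.
Finally multiplying by (1 + z + z² + z³ + z⁴), the product of all factors after the first has coefficients 0,1,2,2,2,2,1 for degrees 0…6.
[z⁶] = 1·1 + 1·2 + 1·2 + 1·2 + 1·2 = 9.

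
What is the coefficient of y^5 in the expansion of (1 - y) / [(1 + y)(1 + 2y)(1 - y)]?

The denominator gives the recurrence a_n = −2a_(n−1) + a_(n−2) + 2a_(n−3) for n ≥ 3; the numerator fixes a_0 = 1, a_1 = -3, a_2 = 7.
Iterating: 1, -3, 7, -15, 31, -63, so a_5 = -63.

-63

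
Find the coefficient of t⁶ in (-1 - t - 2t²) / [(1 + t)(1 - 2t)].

The denominator gives the recurrence a_n = a_(n−1) + 2a_(n−2) for n ≥ 3; the numerator fixes a_0 = -1, a_1 = -2, a_2 = -6.
Iterating: -1, -2, -6, -10, -22, -42, -86, so a_6 = -86.

-86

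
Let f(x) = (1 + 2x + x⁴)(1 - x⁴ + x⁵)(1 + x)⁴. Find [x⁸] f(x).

(1 + 2x + x⁴) has coefficients 1,2,0,0,1 for degrees 0…4.
(1 - x⁴ + x⁵) has coefficients 1,0,0,0,-1,1,0,0,0 for degrees 0…8.
Finally multiplying by (1 + x)⁴, the product of all factors after the first has coefficients 1,4,6,4,0,-3,-2,2,3 for degrees 0…8.
[x⁸] = 1·3 + 2·2 + 1·0 = 7.

7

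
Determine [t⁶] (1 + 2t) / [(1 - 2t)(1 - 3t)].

3389

Partial fractions give a closed form: a_n = (-4)·2^n + (5)·3^n.
At n = 6: a_6 = 3389.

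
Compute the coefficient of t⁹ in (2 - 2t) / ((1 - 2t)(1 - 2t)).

The denominator gives the recurrence a_n = 4a_(n−1) − 4a_(n−2) for n ≥ 2; the numerator fixes a_0 = 2, a_1 = 6.
Iterating: 2, 6, 16, 40, 96, 224, 512, 1152, 2560, 5632, so a_9 = 5632.

5632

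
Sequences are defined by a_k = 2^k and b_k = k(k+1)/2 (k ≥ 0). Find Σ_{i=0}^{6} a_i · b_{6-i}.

The convolution is the t^6 coefficient of A(t)B(t).
Σ = 1·21 + 2·15 + 4·10 + 8·6 + 16·3 + 32·1 + 64·0 = 219.

219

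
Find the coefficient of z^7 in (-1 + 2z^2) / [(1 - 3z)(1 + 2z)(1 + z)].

The denominator gives the recurrence a_n = 7a_(n−2) + 6a_(n−3) for n ≥ 3; the numerator fixes a_0 = -1, a_1 = 0, a_2 = -5.
Iterating: -1, 0, -5, -6, -35, -72, -281, -714, so a_7 = -714.

-714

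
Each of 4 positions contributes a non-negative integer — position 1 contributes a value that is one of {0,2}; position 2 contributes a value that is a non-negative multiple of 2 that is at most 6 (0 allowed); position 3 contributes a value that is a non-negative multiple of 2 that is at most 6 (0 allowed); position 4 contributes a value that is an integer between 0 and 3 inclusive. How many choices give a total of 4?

8

The generating function for the choices is (1 + z^2)·(1 + z^2 + z^4 + z^6)·(1 + z^2 + z^4 + z^6)·(1 + z + z^2 + z^3); the count is [z^4].
(1 + z^2) has coefficients 1,0,1 for degrees 0…2.
(1 + z^2 + z^4 + z^6) has coefficients 1,0,1,0,1 for degrees 0…4.
Multiplying by (1 + z^2 + z^4 + z^6) gives running coefficients 1,0,2,0,3 for degrees 0…4.
Finally multiplying by (1 + z + z^2 + z^3), the product of all factors after the first has coefficients 1,1,3,3,5 for degrees 0…4.
[z^4] = 1·5 + 1·3 = 8.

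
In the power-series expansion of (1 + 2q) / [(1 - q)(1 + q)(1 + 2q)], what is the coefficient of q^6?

1

Partial fractions give a closed form: a_n = (1/2)·1^n + (1/2)·(-1)^n.
At n = 6: a_6 = 1.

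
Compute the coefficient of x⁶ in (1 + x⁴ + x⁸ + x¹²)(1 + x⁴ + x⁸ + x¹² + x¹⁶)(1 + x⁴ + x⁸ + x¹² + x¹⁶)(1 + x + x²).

(1 + x⁴ + x⁸ + x¹²) has coefficients 1,0,0,0,1,0,0 for degrees 0…6.
(1 + x⁴ + x⁸ + x¹² + x¹⁶) has coefficients 1,0,0,0,1,0,0 for degrees 0…6.
Multiplying by (1 + x⁴ + x⁸ + x¹² + x¹⁶) gives running coefficients 1,0,0,0,2,0,0 for degrees 0…6.
Finally multiplying by (1 + x + x²), the product of all factors after the first has coefficients 1,1,1,0,2,2,2 for degrees 0…6.
[x⁶] = 1·2 + 1·1 = 3.

3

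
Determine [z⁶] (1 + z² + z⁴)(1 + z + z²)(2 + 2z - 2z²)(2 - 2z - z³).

-12

(1 + z² + z⁴) has coefficients 1,0,1,0,1 for degrees 0…4.
(1 + z + z²) has coefficients 1,1,1,0,0,0,0 for degrees 0…6.
Multiplying by (2 + 2z - 2z²) gives running coefficients 2,4,2,0,-2,0,0 for degrees 0…6.
Finally multiplying by (2 - 2z - z³), the product of all factors after the first has coefficients 4,4,-4,-6,-8,2,0 for degrees 0…6.
[z⁶] = 1·0 + 1·(-8) + 1·(-4) = -12.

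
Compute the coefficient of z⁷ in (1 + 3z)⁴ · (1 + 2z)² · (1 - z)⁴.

696

(1 + 3z)⁴ has coefficients 1,12,54,108,81 for degrees 0…4.
(1 + 2z)² has coefficients 1,4,4,0,0,0,0,0 for degrees 0…7.
Finally multiplying by (1 - z)⁴, the product of all factors after the first has coefficients 1,0,-6,4,9,-12,4,0 for degrees 0…7.
[z⁷] = 1·0 + 12·4 + 54·(-12) + 108·9 + 81·4 = 696.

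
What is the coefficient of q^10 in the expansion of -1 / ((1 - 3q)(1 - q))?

-88573

The denominator gives the recurrence a_n = 4a_(n−1) − 3a_(n−2) for n ≥ 2; the numerator fixes a_0 = -1, a_1 = -4.
Iterating: -1, -4, -13, -40, -121, -364, -1093, -3280, -9841, -29524, -88573, so a_10 = -88573.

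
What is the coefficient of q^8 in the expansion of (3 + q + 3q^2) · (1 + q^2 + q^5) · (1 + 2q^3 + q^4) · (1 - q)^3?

(3 + q + 3q^2) has coefficients 3,1,3 for degrees 0…2.
(1 + q^2 + q^5) has coefficients 1,0,1,0,0,1,0,0,0 for degrees 0…8.
Multiplying by (1 + 2q^3 + q^4) gives running coefficients 1,0,1,2,1,3,1,0,2 for degrees 0…8.
Finally multiplying by (1 - q)^3, the product of all factors after the first has coefficients 1,-3,4,-2,-2,5,-7,5,2 for degrees 0…8.
[q^8] = 3·2 + 1·5 + 3·(-7) = -10.

-10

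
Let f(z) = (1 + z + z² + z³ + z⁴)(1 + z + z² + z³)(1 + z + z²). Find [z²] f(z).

6

(1 + z + z² + z³ + z⁴) has coefficients 1,1,1 for degrees 0…2.
(1 + z + z² + z³) has coefficients 1,1,1 for degrees 0…2.
Finally multiplying by (1 + z + z²), the product of all factors after the first has coefficients 1,2,3 for degrees 0…2.
[z²] = 1·3 + 1·2 + 1·1 = 6.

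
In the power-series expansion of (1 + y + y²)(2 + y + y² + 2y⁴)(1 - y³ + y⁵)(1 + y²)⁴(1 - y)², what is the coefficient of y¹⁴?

-1

(1 + y + y²) has coefficients 1,1,1 for degrees 0…2.
(2 + y + y² + 2y⁴) has coefficients 2,1,1,0,2,0,0,0,0,0,0,0,0,0,0 for degrees 0…14.
Multiplying by (1 - y³ + y⁵) gives running coefficients 2,1,1,-2,1,1,1,-1,0,2,0,0,0,0,0 for degrees 0…14.
Multiplying by (1 + y²)⁴ gives running coefficients 2,1,9,2,17,-1,19,-5,16,-3,11,4,5,9,1 for degrees 0…14.
Finally multiplying by (1 - y)², the product of all factors after the first has coefficients 2,-3,9,-15,22,-33,38,-44,45,-40,33,-21,8,3,-12 for degrees 0…14.
[y¹⁴] = 1·(-12) + 1·3 + 1·8 = -1.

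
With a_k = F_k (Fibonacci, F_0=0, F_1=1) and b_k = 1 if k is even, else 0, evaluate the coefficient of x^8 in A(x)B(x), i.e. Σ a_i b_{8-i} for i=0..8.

The convolution is the t^8 coefficient of A(t)B(t).
Σ = 0·1 + 1·0 + 1·1 + 2·0 + 3·1 + 5·0 + 8·1 + 13·0 + 21·1 = 33.

33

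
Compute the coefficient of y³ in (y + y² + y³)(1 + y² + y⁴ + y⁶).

2

(y + y² + y³) has coefficients 0,1,1,1 for degrees 0…3.
(1 + y² + y⁴ + y⁶) has coefficients 1,0,1,0 for degrees 0…3.
[y³] = 1·1 + 1·0 + 1·1 = 2.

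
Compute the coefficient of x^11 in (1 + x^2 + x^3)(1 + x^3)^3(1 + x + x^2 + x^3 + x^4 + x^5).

14

(1 + x^2 + x^3) has coefficients 1,0,1,1 for degrees 0…3.
(1 + x^3)^3 has coefficients 1,0,0,3,0,0,3,0,0,1,0,0 for degrees 0…11.
Finally multiplying by (1 + x + x^2 + x^3 + x^4 + x^5), the product of all factors after the first has coefficients 1,1,1,4,4,4,6,6,6,4,4,4 for degrees 0…11.
[x^11] = 1·4 + 1·4 + 1·6 = 14.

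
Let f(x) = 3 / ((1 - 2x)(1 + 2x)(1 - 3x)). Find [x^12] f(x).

2859951

Partial fractions give a closed form: a_n = (-3)·2^n + (3/5)·(-2)^n + (27/5)·3^n.
At n = 12: a_12 = 2859951.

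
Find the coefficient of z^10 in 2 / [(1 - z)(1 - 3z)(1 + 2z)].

106834

Partial fractions give a closed form: a_n = (-1/3)·1^n + (9/5)·3^n + (8/15)·(-2)^n.
At n = 10: a_10 = 106834.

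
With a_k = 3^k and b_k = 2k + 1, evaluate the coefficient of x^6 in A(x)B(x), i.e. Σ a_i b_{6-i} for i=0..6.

Write out a_i and b_{6-i} for i = 0,…,6 and sum the products.
Σ = 1·13 + 3·11 + 9·9 + 27·7 + 81·5 + 243·3 + 729·1 = 2179.

2179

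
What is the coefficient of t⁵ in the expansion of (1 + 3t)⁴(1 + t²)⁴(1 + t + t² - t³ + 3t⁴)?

(1 + 3t)⁴ has coefficients 1,12,54,108,81 for degrees 0…4.
(1 + t²)⁴ has coefficients 1,0,4,0,6,0 for degrees 0…5.
Finally multiplying by (1 + t + t² - t³ + 3t⁴), the product of all factors after the first has coefficients 1,1,5,3,13,2 for degrees 0…5.
[t⁵] = 1·2 + 12·13 + 54·3 + 108·5 + 81·1 = 941.

941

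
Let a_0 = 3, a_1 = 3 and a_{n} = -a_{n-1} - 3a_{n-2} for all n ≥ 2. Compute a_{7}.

The ordinary generating function has denominator 1 + t + 3t^2.
Iterating the recurrence: a_0,…,a_{7} = 3, 3, -12, 3, 33, -42, -57, 183.

183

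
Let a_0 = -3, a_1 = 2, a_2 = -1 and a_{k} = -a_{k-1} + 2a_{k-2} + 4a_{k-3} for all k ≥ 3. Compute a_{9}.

65

The ordinary generating function has denominator 1 + z - 2z^2 - 4z^3.
Iterating the recurrence: a_0,…,a_{9} = -3, 2, -1, -7, 13, -31, 29, -39, -27, 65.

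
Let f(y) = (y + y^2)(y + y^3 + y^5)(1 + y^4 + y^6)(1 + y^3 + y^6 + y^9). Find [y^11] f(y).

6

(y + y^2) has coefficients 0,1,1 for degrees 0…2.
(y + y^3 + y^5) has coefficients 0,1,0,1,0,1,0,0,0,0,0,0 for degrees 0…11.
Multiplying by (1 + y^4 + y^6) gives running coefficients 0,1,0,1,0,2,0,2,0,2,0,1 for degrees 0…11.
Finally multiplying by (1 + y^3 + y^6 + y^9), the product of all factors after the first has coefficients 0,1,0,1,1,2,1,3,2,3,3,3 for degrees 0…11.
[y^11] = 1·3 + 1·3 = 6.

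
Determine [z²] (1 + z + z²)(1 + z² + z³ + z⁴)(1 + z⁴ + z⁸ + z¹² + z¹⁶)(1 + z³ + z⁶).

(1 + z + z²) has coefficients 1,1,1 for degrees 0…2.
(1 + z² + z³ + z⁴) has coefficients 1,0,1 for degrees 0…2.
Multiplying by (1 + z⁴ + z⁸ + z¹² + z¹⁶) gives running coefficients 1,0,1 for degrees 0…2.
Finally multiplying by (1 + z³ + z⁶), the product of all factors after the first has coefficients 1,0,1 for degrees 0…2.
[z²] = 1·1 + 1·0 + 1·1 = 2.

2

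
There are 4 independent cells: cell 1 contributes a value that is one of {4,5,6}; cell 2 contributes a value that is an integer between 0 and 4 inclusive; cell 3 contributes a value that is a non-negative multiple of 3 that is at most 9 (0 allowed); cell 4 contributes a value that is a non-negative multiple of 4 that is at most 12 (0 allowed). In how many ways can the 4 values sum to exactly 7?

The generating function for the choices is (q^4 + q^5 + q^6)·(1 + q + q^2 + q^3 + q^4)·(1 + q^3 + q^6 + q^9)·(1 + q^4 + q^8 + q^12); the count is [q^7].
(q^4 + q^5 + q^6) has coefficients 0,0,0,0,1,1,1 for degrees 0…6.
(1 + q + q^2 + q^3 + q^4) has coefficients 1,1,1,1,1,0,0,0 for degrees 0…7.
Multiplying by (1 + q^3 + q^6 + q^9) gives running coefficients 1,1,1,2,2,1,2,2 for degrees 0…7.
Finally multiplying by (1 + q^4 + q^8 + q^12), the product of all factors after the first has coefficients 1,1,1,2,3,2,3,4 for degrees 0…7.
[q^7] = 1·2 + 1·1 + 1·1 = 4.

4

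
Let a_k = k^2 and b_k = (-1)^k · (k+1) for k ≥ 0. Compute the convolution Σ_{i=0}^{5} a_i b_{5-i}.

9

This is [x^5] in the product of the two ordinary generating functions.
Σ = 0·(-6) + 1·5 + 4·(-4) + 9·3 + 16·(-2) + 25·1 = 9.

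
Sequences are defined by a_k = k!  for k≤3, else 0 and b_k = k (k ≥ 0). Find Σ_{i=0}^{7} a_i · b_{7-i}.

47

Write out a_i and b_{7-i} for i = 0,…,7 and sum the products.
Σ = 1·7 + 1·6 + 2·5 + 6·4 + 0·3 + 0·2 + 0·1 + 0·0 = 47.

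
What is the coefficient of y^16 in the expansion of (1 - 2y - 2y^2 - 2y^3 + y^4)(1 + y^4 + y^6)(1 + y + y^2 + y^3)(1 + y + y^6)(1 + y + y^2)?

(1 - 2y - 2y^2 - 2y^3 + y^4) has coefficients 1,-2,-2,-2,1 for degrees 0…4.
(1 + y^4 + y^6) has coefficients 1,0,0,0,1,0,1,0,0,0,0,0,0,0,0,0,0 for degrees 0…16.
Multiplying by (1 + y + y^2 + y^3) gives running coefficients 1,1,1,1,1,1,2,2,1,1,0,0,0,0,0,0,0 for degrees 0…16.
Multiplying by (1 + y + y^6) gives running coefficients 1,2,2,2,2,2,4,5,4,3,2,1,2,2,1,1,0 for degrees 0…16.
Finally multiplying by (1 + y + y^2), the product of all factors after the first has coefficients 1,3,5,6,6,6,8,11,13,12,9,6,5,5,5,4,2 for degrees 0…16.
[y^16] = 1·2 − 2·4 − 2·5 − 2·5 + 1·5 = -21.

-21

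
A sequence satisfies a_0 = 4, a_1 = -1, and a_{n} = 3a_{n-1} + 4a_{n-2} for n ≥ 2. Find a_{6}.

2461

The ordinary generating function has denominator 1 - 3t - 4t^2.
Iterating the recurrence: a_0,…,a_{6} = 4, -1, 13, 35, 157, 611, 2461.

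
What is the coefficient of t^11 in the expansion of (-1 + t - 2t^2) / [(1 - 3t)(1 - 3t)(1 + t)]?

The denominator gives the recurrence a_n = 5a_(n−1) − 3a_(n−2) − 9a_(n−3) for n ≥ 3; the numerator fixes a_0 = -1, a_1 = -4, a_2 = -19.
Iterating: -1, -4, -19, -74, -277, -992, -3463, -11846, -39913, -132860, -437947, -1431938, so a_11 = -1431938.

-1431938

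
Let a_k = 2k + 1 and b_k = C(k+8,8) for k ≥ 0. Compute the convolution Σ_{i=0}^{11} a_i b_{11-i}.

The convolution is the x^11 coefficient of A(x)B(x).
Σ = 1·75582 + 3·43758 + 5·24310 + 7·12870 + 9·6435 + 11·3003 + 13·1287 + 15·495 + 17·165 + 19·45 + 21·9 + 23·1 = 537472.

537472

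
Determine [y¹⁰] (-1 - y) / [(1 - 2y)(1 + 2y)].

The denominator gives the recurrence a_n = 4a_(n−2) for n ≥ 3; the numerator fixes a_0 = -1, a_1 = -1, a_2 = -4.
Iterating: -1, -1, -4, -4, -16, -16, -64, -64, -256, -256, -1024, so a_10 = -1024.

-1024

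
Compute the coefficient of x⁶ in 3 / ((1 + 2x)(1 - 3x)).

Partial fractions give a closed form: a_n = (6/5)·(-2)^n + (9/5)·3^n.
At n = 6: a_6 = 1389.

1389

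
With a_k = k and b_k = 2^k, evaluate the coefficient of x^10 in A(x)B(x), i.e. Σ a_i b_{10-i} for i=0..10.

This is [x^10] in the product of the two ordinary generating functions.
Σ = 0·1024 + 1·512 + 2·256 + 3·128 + 4·64 + 5·32 + 6·16 + 7·8 + 8·4 + 9·2 + 10·1 = 2036.

2036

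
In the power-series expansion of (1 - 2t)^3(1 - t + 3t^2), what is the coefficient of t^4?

(1 - 2t)^3 has coefficients 1,-6,12,-8 for degrees 0…3.
(1 - t + 3t^2) has coefficients 1,-1,3,0,0 for degrees 0…4.
[t^4] = 1·0 − 6·0 + 12·3 − 8·(-1) = 44.

44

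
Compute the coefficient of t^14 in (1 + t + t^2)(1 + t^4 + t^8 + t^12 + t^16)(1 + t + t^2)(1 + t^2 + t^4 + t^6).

10

(1 + t + t^2) has coefficients 1,1,1 for degrees 0…2.
(1 + t^4 + t^8 + t^12 + t^16) has coefficients 1,0,0,0,1,0,0,0,1,0,0,0,1,0,0 for degrees 0…14.
Multiplying by (1 + t + t^2) gives running coefficients 1,1,1,0,1,1,1,0,1,1,1,0,1,1,1 for degrees 0…14.
Finally multiplying by (1 + t^2 + t^4 + t^6), the product of all factors after the first has coefficients 1,1,2,1,3,2,4,2,4,2,4,2,4,2,4 for degrees 0…14.
[t^14] = 1·4 + 1·2 + 1·4 = 10.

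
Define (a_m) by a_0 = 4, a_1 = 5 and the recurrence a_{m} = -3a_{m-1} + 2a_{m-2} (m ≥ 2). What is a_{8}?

-17291

The ordinary generating function has denominator 1 + 3y - 2y^2.
Iterating the recurrence: a_0,…,a_{8} = 4, 5, -7, 31, -107, 383, -1363, 4855, -17291.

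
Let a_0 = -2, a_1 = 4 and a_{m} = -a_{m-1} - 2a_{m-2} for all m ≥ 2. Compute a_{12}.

The ordinary generating function has denominator 1 + q + 2q^2.
Iterating the recurrence: a_0,…,a_{12} = -2, 4, 0, -8, 8, 8, -24, 8, 40, -56, -24, 136, -88.

-88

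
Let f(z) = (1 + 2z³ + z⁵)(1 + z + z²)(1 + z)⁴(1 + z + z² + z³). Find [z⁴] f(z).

(1 + 2z³ + z⁵) has coefficients 1,0,0,2,0 for degrees 0…4.
(1 + z + z²) has coefficients 1,1,1,0,0 for degrees 0…4.
Multiplying by (1 + z)⁴ gives running coefficients 1,5,11,14,11 for degrees 0…4.
Finally multiplying by (1 + z + z² + z³), the product of all factors after the first has coefficients 1,6,17,31,41 for degrees 0…4.
[z⁴] = 1·41 + 2·6 = 53.

53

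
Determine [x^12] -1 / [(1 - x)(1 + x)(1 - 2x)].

-5461

Partial fractions give a closed form: a_n = (1/2)·1^n + (-1/6)·(-1)^n + (-4/3)·2^n.
At n = 12: a_12 = -5461.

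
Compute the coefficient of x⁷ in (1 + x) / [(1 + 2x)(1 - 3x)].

Partial fractions give a closed form: a_n = (1/5)·(-2)^n + (4/5)·3^n.
At n = 7: a_7 = 1724.

1724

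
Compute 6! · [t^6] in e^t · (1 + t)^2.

43

The EGF product rule gives c_6 = Σ_{k_1+k_2=6} C(6; k_1,k_2) · ∏ g_i(k_i), where e^t gives (1)^k; (1+t)^2 gives the falling factorial (2)_k.
g_1(k) for k = 0…6: 1, 1, 1, 1, 1, 1, 1.
g_2(k) for k = 0…6: 1, 2, 2, 0, 0, 0, 0.
c_6 = Σ_k C(6,k)·g_1(k)·g_2(6−k) = 15·1·2 + 6·1·2 + 1·1·1 = 30 + 12 + 1 = 43.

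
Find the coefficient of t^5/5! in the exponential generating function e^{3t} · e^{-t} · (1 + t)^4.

2512

The EGF product rule gives c_5 = Σ_{k_1+k_2+k_3=5} C(5; k_1,k_2,k_3) · ∏ g_i(k_i), where e^{3t} gives (3)^k; e^{-t} gives (-1)^k; (1+t)^4 gives the falling factorial (4)_k.
g_1(k) for k = 0…5: 1, 3, 9, 27, 81, 243.
g_2(k) for k = 0…5: 1, -1, 1, -1, 1, -1.
g_3(k) for k = 0…5: 1, 4, 12, 24, 24, 0.
First combine the last two factors: h(k) = Σ_j C(k,j)·g_2(j)·g_3(k−j) for k = 0…5: 1, 3, 5, -1, -15, 19.
c_5 = Σ_k C(5,k)·g_1(k)·h(5−k) = 1·1·19 + 5·3·(-15) + 10·9·(-1) + 10·27·5 + 5·81·3 + 1·243·1 = 19 − 225 − 90 + 1350 + 1215 + 243 = 2512.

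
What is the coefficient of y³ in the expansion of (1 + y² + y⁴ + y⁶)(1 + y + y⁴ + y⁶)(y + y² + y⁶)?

2

(1 + y² + y⁴ + y⁶) has coefficients 1,0,1,0 for degrees 0…3.
(1 + y + y⁴ + y⁶) has coefficients 1,1,0,0 for degrees 0…3.
Finally multiplying by (y + y² + y⁶), the product of all factors after the first has coefficients 0,1,2,1 for degrees 0…3.
[y³] = 1·1 + 1·1 = 2.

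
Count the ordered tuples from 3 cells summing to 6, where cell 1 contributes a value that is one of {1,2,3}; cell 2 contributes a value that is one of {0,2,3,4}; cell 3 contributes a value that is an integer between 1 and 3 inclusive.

The generating function for the choices is (z + z^2 + z^3)·(1 + z^2 + z^3 + z^4)·(z + z^2 + z^3); the count is [z^6].
(z + z^2 + z^3) has coefficients 0,1,1,1 for degrees 0…3.
(1 + z^2 + z^3 + z^4) has coefficients 1,0,1,1,1,0,0 for degrees 0…6.
Finally multiplying by (z + z^2 + z^3), the product of all factors after the first has coefficients 0,1,1,2,2,3,2 for degrees 0…6.
[z^6] = 1·3 + 1·2 + 1·2 = 7.

7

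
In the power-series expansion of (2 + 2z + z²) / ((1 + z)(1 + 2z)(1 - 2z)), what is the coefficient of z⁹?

The denominator gives the recurrence a_n = −a_(n−1) + 4a_(n−2) + 4a_(n−3) for n ≥ 3; the numerator fixes a_0 = 2, a_1 = 0, a_2 = 9.
Iterating: 2, 0, 9, -1, 37, -5, 149, -21, 597, -85, so a_9 = -85.

-85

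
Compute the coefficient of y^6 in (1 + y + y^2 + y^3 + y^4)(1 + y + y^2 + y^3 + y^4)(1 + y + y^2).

12

(1 + y + y^2 + y^3 + y^4) has coefficients 1,1,1,1,1 for degrees 0…4.
(1 + y + y^2 + y^3 + y^4) has coefficients 1,1,1,1,1,0,0 for degrees 0…6.
Finally multiplying by (1 + y + y^2), the product of all factors after the first has coefficients 1,2,3,3,3,2,1 for degrees 0…6.
[y^6] = 1·1 + 1·2 + 1·3 + 1·3 + 1·3 = 12.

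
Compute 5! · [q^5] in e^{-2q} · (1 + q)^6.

The EGF product rule gives c_5 = Σ_{k_1+k_2=5} C(5; k_1,k_2) · ∏ g_i(k_i), where e^{-2q} gives (-2)^k; (1+q)^6 gives the falling factorial (6)_k.
g_1(k) for k = 0…5: 1, -2, 4, -8, 16, -32.
g_2(k) for k = 0…5: 1, 6, 30, 120, 360, 720.
c_5 = Σ_k C(5,k)·g_1(k)·g_2(5−k) = 1·1·720 + 5·(-2)·360 + 10·4·120 + 10·(-8)·30 + 5·16·6 + 1·(-32)·1 = 720 − 3600 + 4800 − 2400 + 480 − 32 = -32.

-32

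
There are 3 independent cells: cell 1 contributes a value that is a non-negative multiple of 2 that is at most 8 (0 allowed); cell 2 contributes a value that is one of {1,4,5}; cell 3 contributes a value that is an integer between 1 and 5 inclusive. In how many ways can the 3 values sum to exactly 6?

The generating function for the choices is (1 + t² + t⁴ + t⁶ + t⁸)·(t + t⁴ + t⁵)·(t + t² + t³ + t⁴ + t⁵); the count is [t⁶].
(1 + t² + t⁴ + t⁶ + t⁸) has coefficients 1,0,1,0,1,0,1 for degrees 0…6.
(t + t⁴ + t⁵) has coefficients 0,1,0,0,1,1,0 for degrees 0…6.
Finally multiplying by (t + t² + t³ + t⁴ + t⁵), the product of all factors after the first has coefficients 0,0,1,1,1,2,3 for degrees 0…6.
[t⁶] = 1·3 + 1·1 + 1·1 + 1·0 = 5.

5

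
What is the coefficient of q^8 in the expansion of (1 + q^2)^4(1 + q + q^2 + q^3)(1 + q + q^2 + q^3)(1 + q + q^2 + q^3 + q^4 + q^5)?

173

(1 + q^2)^4 has coefficients 1,0,4,0,6,0,4,0,1 for degrees 0…8.
(1 + q + q^2 + q^3) has coefficients 1,1,1,1,0,0,0,0,0 for degrees 0…8.
Multiplying by (1 + q + q^2 + q^3) gives running coefficients 1,2,3,4,3,2,1,0,0 for degrees 0…8.
Finally multiplying by (1 + q + q^2 + q^3 + q^4 + q^5), the product of all factors after the first has coefficients 1,3,6,10,13,15,15,13,10 for degrees 0…8.
[q^8] = 1·10 + 4·15 + 6·13 + 4·6 + 1·1 = 173.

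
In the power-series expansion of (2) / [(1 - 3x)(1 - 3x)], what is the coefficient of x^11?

4251528

The denominator gives the recurrence a_n = 6a_(n−1) − 9a_(n−2) for n ≥ 2; the numerator fixes a_0 = 2, a_1 = 12.
Iterating: 2, 12, 54, 216, 810, 2916, 10206, 34992, 118098, 393660, 1299078, 4251528, so a_11 = 4251528.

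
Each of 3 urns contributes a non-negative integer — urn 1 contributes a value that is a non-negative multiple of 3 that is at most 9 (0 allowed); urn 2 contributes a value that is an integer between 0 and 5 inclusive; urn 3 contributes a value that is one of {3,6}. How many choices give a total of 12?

4

The generating function for the choices is (1 + y^3 + y^6 + y^9)·(1 + y + y^2 + y^3 + y^4 + y^5)·(y^3 + y^6); the count is [y^12].
(1 + y^3 + y^6 + y^9) has coefficients 1,0,0,1,0,0,1,0,0,1 for degrees 0…9.
(1 + y + y^2 + y^3 + y^4 + y^5) has coefficients 1,1,1,1,1,1,0,0,0,0,0,0,0 for degrees 0…12.
Finally multiplying by (y^3 + y^6), the product of all factors after the first has coefficients 0,0,0,1,1,1,2,2,2,1,1,1,0 for degrees 0…12.
[y^12] = 1·0 + 1·1 + 1·2 + 1·1 = 4.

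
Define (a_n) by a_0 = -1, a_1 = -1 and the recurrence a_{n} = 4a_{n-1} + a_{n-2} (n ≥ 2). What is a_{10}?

The ordinary generating function has denominator 1 - 4z - z^2.
Iterating the recurrence: a_0,…,a_{10} = -1, -1, -5, -21, -89, -377, -1597, -6765, -28657, -121393, -514229.

-514229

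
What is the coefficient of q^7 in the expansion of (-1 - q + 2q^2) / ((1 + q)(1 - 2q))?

The denominator gives the recurrence a_n = a_(n−1) + 2a_(n−2) for n ≥ 3; the numerator fixes a_0 = -1, a_1 = -2, a_2 = -2.
Iterating: -1, -2, -2, -6, -10, -22, -42, -86, so a_7 = -86.

-86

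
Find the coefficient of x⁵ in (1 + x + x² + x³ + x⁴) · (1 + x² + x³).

2

(1 + x + x² + x³ + x⁴) has coefficients 1,1,1,1,1 for degrees 0…4.
(1 + x² + x³) has coefficients 1,0,1,1,0,0 for degrees 0…5.
[x⁵] = 1·0 + 1·0 + 1·1 + 1·1 + 1·0 = 2.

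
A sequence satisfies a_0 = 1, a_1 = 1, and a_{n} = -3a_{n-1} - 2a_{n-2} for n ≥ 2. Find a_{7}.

The ordinary generating function has denominator 1 + 3y + 2y^2.
Iterating the recurrence: a_0,…,a_{7} = 1, 1, -5, 13, -29, 61, -125, 253.

253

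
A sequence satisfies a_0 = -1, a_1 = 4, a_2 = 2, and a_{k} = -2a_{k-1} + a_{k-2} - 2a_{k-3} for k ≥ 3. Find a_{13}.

48146

The ordinary generating function has denominator 1 + 2y - y^2 + 2y^3.
Iterating the recurrence: a_0,…,a_{13} = -1, 4, 2, 2, -10, 18, -50, 138, -362, 962, -2562, 6810, -18106, 48146.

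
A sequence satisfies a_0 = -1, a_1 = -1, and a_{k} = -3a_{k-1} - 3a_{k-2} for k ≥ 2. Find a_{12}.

-729

The ordinary generating function has denominator 1 + 3t + 3t^2.
Iterating the recurrence: a_0,…,a_{12} = -1, -1, 6, -15, 27, -36, 27, 27, -162, 405, -729, 972, -729.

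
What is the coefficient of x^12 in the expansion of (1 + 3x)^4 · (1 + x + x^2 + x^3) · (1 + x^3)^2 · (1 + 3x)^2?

(1 + 3x)^4 has coefficients 1,12,54,108,81 for degrees 0…4.
(1 + x + x^2 + x^3) has coefficients 1,1,1,1,0,0,0,0,0,0,0,0,0 for degrees 0…12.
Multiplying by (1 + x^3)^2 gives running coefficients 1,1,1,3,2,2,3,1,1,1,0,0,0 for degrees 0…12.
Finally multiplying by (1 + 3x)^2, the product of all factors after the first has coefficients 1,7,16,18,29,41,33,37,34,16,15,9,0 for degrees 0…12.
[x^12] = 1·0 + 12·9 + 54·15 + 108·16 + 81·34 = 5400.

5400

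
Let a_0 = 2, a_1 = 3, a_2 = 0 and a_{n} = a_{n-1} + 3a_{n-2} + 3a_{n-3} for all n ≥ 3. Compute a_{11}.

21507

The ordinary generating function has denominator 1 - t - 3t^2 - 3t^3.
Iterating the recurrence: a_0,…,a_{11} = 2, 3, 0, 15, 24, 69, 186, 465, 1230, 3183, 8268, 21507.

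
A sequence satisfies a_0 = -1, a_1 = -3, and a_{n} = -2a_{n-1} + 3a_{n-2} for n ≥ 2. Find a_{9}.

The ordinary generating function has denominator 1 + 2q - 3q^2.
Iterating the recurrence: a_0,…,a_{9} = -1, -3, 3, -15, 39, -123, 363, -1095, 3279, -9843.

-9843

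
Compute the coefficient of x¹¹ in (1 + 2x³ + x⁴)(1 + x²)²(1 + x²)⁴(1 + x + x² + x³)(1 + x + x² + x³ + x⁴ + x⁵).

616

(1 + 2x³ + x⁴) has coefficients 1,0,0,2,1 for degrees 0…4.
(1 + x²)² has coefficients 1,0,2,0,1,0,0,0,0,0,0,0 for degrees 0…11.
Multiplying by (1 + x²)⁴ gives running coefficients 1,0,6,0,15,0,20,0,15,0,6,0 for degrees 0…11.
Multiplying by (1 + x + x² + x³) gives running coefficients 1,1,7,7,21,21,35,35,35,35,21,21 for degrees 0…11.
Finally multiplying by (1 + x + x² + x³ + x⁴ + x⁵), the product of all factors after the first has coefficients 1,2,9,16,37,58,92,126,154,182,182,182 for degrees 0…11.
[x¹¹] = 1·182 + 2·154 + 1·126 = 616.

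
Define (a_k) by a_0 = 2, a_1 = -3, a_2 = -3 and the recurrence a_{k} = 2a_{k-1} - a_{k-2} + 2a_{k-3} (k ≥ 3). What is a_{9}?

-105

The ordinary generating function has denominator 1 - 2q + q^2 - 2q^3.
Iterating the recurrence: a_0,…,a_{9} = 2, -3, -3, 1, -1, -9, -15, -23, -49, -105.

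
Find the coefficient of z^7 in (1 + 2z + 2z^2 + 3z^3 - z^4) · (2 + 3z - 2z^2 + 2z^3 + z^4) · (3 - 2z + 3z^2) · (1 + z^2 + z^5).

-5

(1 + 2z + 2z^2 + 3z^3 - z^4) has coefficients 1,2,2,3,-1 for degrees 0…4.
(2 + 3z - 2z^2 + 2z^3 + z^4) has coefficients 2,3,-2,2,1,0,0,0 for degrees 0…7.
Multiplying by (3 - 2z + 3z^2) gives running coefficients 6,5,-6,19,-7,4,3,0 for degrees 0…7.
Finally multiplying by (1 + z^2 + z^5), the product of all factors after the first has coefficients 6,5,0,24,-13,29,1,-2 for degrees 0…7.
[z^7] = 1·(-2) + 2·1 + 2·29 + 3·(-13) − 1·24 = -5.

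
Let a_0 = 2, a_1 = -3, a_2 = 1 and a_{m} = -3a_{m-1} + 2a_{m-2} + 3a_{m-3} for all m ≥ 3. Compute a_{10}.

The ordinary generating function has denominator 1 + 3y - 2y^2 - 3y^3.
Iterating the recurrence: a_0,…,a_{10} = 2, -3, 1, -3, 2, -9, 22, -78, 251, -843, 2797.

2797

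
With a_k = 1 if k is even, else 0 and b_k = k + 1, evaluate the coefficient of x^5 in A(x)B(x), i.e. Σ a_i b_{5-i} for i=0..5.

The convolution is the x^5 coefficient of A(x)B(x).
Σ = 1·6 + 0·5 + 1·4 + 0·3 + 1·2 + 0·1 = 12.

12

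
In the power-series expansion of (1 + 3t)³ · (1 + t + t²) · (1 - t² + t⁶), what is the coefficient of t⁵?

(1 + 3t)³ has coefficients 1,9,27,27 for degrees 0…3.
(1 + t + t²) has coefficients 1,1,1,0,0,0 for degrees 0…5.
Finally multiplying by (1 - t² + t⁶), the product of all factors after the first has coefficients 1,1,0,-1,-1,0 for degrees 0…5.
[t⁵] = 1·0 + 9·(-1) + 27·(-1) + 27·0 = -36.

-36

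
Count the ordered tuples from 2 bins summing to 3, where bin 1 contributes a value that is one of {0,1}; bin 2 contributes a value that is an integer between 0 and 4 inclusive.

The generating function for the choices is (1 + x)·(1 + x + x^2 + x^3 + x^4); the count is [x^3].
(1 + x) has coefficients 1,1 for degrees 0…1.
(1 + x + x^2 + x^3 + x^4) has coefficients 1,1,1,1 for degrees 0…3.
[x^3] = 1·1 + 1·1 = 2.

2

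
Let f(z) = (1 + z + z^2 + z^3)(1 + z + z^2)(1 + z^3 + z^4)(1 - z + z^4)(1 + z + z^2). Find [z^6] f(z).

(1 + z + z^2 + z^3) has coefficients 1,1,1,1 for degrees 0…3.
(1 + z + z^2) has coefficients 1,1,1,0,0,0,0 for degrees 0…6.
Multiplying by (1 + z^3 + z^4) gives running coefficients 1,1,1,1,2,2,1 for degrees 0…6.
Multiplying by (1 - z + z^4) gives running coefficients 1,0,0,0,2,1,0 for degrees 0…6.
Finally multiplying by (1 + z + z^2), the product of all factors after the first has coefficients 1,1,1,0,2,3,3 for degrees 0…6.
[z^6] = 1·3 + 1·3 + 1·2 + 1·0 = 8.

8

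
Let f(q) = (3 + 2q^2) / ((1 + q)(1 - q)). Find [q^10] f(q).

5

The denominator gives the recurrence a_n = a_(n−2) for n ≥ 3; the numerator fixes a_0 = 3, a_1 = 0, a_2 = 5.
Iterating: 3, 0, 5, 0, 5, 0, 5, 0, 5, 0, 5, so a_10 = 5.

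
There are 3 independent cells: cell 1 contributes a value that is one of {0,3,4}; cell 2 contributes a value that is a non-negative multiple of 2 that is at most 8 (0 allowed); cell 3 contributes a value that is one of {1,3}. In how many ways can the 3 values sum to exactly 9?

4

The generating function for the choices is (1 + z^3 + z^4)·(1 + z^2 + z^4 + z^6 + z^8)·(z + z^3); the count is [z^9].
(1 + z^3 + z^4) has coefficients 1,0,0,1,1 for degrees 0…4.
(1 + z^2 + z^4 + z^6 + z^8) has coefficients 1,0,1,0,1,0,1,0,1,0 for degrees 0…9.
Finally multiplying by (z + z^3), the product of all factors after the first has coefficients 0,1,0,2,0,2,0,2,0,2 for degrees 0…9.
[z^9] = 1·2 + 1·0 + 1·2 = 4.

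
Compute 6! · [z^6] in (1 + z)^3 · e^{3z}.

The EGF product rule gives c_6 = Σ_{k_1+k_2=6} C(6; k_1,k_2) · ∏ g_i(k_i), where (1+z)^3 gives the falling factorial (3)_k; e^{3z} gives (3)^k.
g_1(k) for k = 0…6: 1, 3, 6, 6, 0, 0, 0.
g_2(k) for k = 0…6: 1, 3, 9, 27, 81, 243, 729.
c_6 = Σ_k C(6,k)·g_1(k)·g_2(6−k) = 1·1·729 + 6·3·243 + 15·6·81 + 20·6·27 = 729 + 4374 + 7290 + 3240 = 15633.

15633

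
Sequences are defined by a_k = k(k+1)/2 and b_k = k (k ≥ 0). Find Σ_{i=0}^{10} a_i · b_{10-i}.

Write out a_i and b_{10-i} for i = 0,…,10 and sum the products.
Σ = 0·10 + 1·9 + 3·8 + 6·7 + 10·6 + 15·5 + 21·4 + 28·3 + 36·2 + 45·1 + 55·0 = 495.

495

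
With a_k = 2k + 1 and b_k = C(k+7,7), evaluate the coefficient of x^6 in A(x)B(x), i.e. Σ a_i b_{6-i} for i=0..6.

7007

Write out a_i and b_{6-i} for i = 0,…,6 and sum the products.
Σ = 1·1716 + 3·792 + 5·330 + 7·120 + 9·36 + 11·8 + 13·1 = 7007.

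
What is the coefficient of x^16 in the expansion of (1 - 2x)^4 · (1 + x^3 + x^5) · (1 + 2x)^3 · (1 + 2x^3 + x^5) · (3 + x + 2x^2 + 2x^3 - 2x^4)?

(1 - 2x)^4 has coefficients 1,-8,24,-32,16 for degrees 0…4.
(1 + x^3 + x^5) has coefficients 1,0,0,1,0,1,0,0,0,0,0,0,0,0,0,0,0 for degrees 0…16.
Multiplying by (1 + 2x)^3 gives running coefficients 1,6,12,9,6,13,14,12,8,0,0,0,0,0,0,0,0 for degrees 0…16.
Multiplying by (1 + 2x^3 + x^5) gives running coefficients 1,6,12,11,18,38,38,36,43,34,37,30,12,8,0,0,0 for degrees 0…16.
Finally multiplying by (3 + x + 2x^2 + 2x^3 - 2x^4), the product of all factors after the first has coefficients 3,19,44,59,99,166,186,236,281,217,227,209,122,102,18,-20,-8 for degrees 0…16.
[x^16] = 1·(-8) − 8·(-20) + 24·18 − 32·102 + 16·122 = -728.

-728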